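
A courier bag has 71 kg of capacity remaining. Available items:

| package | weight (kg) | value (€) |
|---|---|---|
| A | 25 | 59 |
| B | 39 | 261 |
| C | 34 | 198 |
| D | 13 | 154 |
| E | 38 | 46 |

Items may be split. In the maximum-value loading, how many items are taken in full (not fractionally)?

Order: D (154/13=11.85) > B (261/39=6.69) > C (198/34=5.82) > A (59/25=2.36) > E (46/38=1.21)
Fill: take D (13 @ 154) → take B (39 @ 261) → take 19/34 of C → 110.65; 71/71 used.
2 item(s) taken whole; one partial (take 19/34 of C).

2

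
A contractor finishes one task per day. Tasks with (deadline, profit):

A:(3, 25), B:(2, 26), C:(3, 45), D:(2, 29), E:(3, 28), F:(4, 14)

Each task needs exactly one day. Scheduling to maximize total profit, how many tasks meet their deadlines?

4

By profit: C(d3,45), D(d2,29), E(d3,28), B(d2,26), A(d3,25), F(d4,14)
C→slot 3; D→slot 2; E→slot 1; B skipped; A skipped; F→slot 4.
4 of 6 scheduled.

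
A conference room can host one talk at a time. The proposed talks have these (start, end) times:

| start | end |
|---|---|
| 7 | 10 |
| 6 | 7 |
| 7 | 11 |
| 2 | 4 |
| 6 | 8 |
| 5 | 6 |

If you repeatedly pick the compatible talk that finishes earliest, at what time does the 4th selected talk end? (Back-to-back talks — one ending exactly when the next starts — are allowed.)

10

By end time: (2,4), (5,6), (6,7), (6,8), (7,10), (7,11).
Pick (2,4); next start ≥ 4 → (5,6); next start ≥ 6 → (6,7); next start ≥ 7 → (7,10).
Selected: (2,4) (5,6) (6,7) (7,10)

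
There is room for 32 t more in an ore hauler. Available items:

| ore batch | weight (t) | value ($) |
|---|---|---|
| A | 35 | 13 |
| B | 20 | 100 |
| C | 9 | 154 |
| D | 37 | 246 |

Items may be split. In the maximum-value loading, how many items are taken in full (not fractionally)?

1

Sort by value per unit weight and fill in that order.
Ratios (sorted): C 17.11, D 6.65, B 5.00, A 0.37
take C (9 @ 154); take 23/37 of D → 152.92. Capacity used 32/32.
1 item(s) taken whole; one partial (take 23/37 of D).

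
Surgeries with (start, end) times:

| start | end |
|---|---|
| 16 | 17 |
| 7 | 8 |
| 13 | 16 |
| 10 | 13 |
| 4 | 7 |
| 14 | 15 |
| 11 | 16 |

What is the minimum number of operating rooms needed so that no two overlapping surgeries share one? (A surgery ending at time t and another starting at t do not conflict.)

3

starts: [4, 7, 10, 11, 13, 14, 16]
ends:   [7, 8, 13, 15, 16, 16, 17]
s4→1 e7→0 s7→1 e8→0 s10→1 s11→2 e13→1 s13→2 s14→3  — peak 3.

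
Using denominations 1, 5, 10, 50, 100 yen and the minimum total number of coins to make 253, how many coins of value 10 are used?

0

253 − 2×100→53 − 1×50→3 − 3×1→0
Count of 10: 0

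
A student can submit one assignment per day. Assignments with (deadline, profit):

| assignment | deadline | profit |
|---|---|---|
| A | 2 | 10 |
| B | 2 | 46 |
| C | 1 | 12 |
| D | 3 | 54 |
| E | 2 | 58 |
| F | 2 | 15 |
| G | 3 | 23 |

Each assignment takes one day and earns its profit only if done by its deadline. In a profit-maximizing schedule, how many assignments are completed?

Sort by profit descending; place each in the latest free slot ≤ its deadline.
By profit: E(d2,58), D(d3,54), B(d2,46), G(d3,23), F(d2,15), C(d1,12), A(d2,10)
E→slot 2; D→slot 3; B→slot 1; G skipped; F skipped; C skipped; A skipped.
3 of 7 scheduled.

3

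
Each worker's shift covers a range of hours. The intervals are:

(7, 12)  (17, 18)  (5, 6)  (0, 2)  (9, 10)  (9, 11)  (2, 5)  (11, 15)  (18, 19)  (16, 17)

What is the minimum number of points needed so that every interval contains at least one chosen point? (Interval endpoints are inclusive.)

6

Process intervals by earliest right end; each time one isn't hit yet, stab at its right endpoint.
Sorted: [0,2] [2,5] [5,6] [9,10] [9,11] [7,12] [11,15] [16,17] [17,18] [18,19]
{[0,2],[2,5]} hit by 2; {[5,6]} hit by 6; {[9,10],[9,11],[7,12]} hit by 10; {[11,15]} hit by 15; {[16,17],[17,18]} hit by 17; {[18,19]} hit by 19.
Points: 2, 6, 10, 15, 17, 19 (6 total).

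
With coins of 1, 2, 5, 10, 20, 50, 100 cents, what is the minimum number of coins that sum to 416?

7

Greedy: take as many of the largest coin as possible, then repeat with the remainder.
416 − 4×100→16 − 1×10→6 − 1×5→1 − 1×1→0
Total coins = 4 + 1 + 1 + 1 = 7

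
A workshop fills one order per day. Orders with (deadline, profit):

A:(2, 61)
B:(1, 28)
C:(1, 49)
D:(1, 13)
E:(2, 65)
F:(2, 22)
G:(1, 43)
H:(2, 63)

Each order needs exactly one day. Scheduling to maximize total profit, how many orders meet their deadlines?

Profit order: E=65 H=63 A=61 C=49 G=43 B=28 F=22 D=13
Assign: E→slot 2, H→slot 1, A skipped, C skipped, G skipped, B skipped, F skipped, D skipped.
Slots: [1:H] [2:E]
2 of 8 scheduled.

2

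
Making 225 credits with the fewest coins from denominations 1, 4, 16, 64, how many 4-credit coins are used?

225 − 3×64→33 − 2×16→1 − 1×1→0
Count of 4: 0

0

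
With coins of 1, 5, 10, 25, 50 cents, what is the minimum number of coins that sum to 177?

Use the largest denomination that fits, subtract, and repeat.
177 = 3×50 + 1×25 + 2×1
Total coins = 3 + 1 + 2 = 6

6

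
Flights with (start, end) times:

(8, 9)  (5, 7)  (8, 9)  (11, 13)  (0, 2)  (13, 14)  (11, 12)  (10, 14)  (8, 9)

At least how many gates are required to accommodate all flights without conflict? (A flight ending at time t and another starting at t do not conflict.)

The answer is the maximum number of intervals overlapping at any instant.
Events (time:±→running): 0:+→1 2:-→0 5:+→1 7:-→0 8:+→1 8:+→2 8:+→3 … peak 3.

3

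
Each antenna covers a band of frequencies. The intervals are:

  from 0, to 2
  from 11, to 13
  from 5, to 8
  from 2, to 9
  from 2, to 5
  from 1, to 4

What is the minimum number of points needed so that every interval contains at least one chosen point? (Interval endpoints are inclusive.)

3

Sorted: [0,2] [1,4] [2,5] [5,8] [2,9] [11,13]
{[0,2],[1,4],[2,5]} hit by 2; {[5,8],[2,9]} hit by 8; {[11,13]} hit by 13.
Points: 2, 8, 13 (3 total).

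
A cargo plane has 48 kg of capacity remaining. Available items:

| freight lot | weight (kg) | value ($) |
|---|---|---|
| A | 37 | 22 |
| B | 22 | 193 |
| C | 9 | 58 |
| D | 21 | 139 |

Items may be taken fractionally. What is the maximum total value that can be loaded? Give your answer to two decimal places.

Greedy by value/weight ratio, highest first.
Order: B (193/22=8.77) > D (139/21=6.62) > C (58/9=6.44) > A (22/37=0.59)
Fill: take B (22 @ 193) → take D (21 @ 139) → take 5/9 of C → 32.22; 48/48 used.
Total value = 364.22

364.22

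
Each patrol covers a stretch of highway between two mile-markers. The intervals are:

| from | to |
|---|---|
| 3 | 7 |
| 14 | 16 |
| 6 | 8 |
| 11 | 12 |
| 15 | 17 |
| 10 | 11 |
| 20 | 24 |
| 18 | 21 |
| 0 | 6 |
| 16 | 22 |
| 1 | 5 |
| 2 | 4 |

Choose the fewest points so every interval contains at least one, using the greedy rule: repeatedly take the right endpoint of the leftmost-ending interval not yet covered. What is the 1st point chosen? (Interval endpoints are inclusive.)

4

By right end: [2,4]  [1,5]  [0,6]  [3,7]  [6,8]  [10,11]  [11,12]  [14,16]  [15,17]  [18,21]  [16,22]  [20,24]
[2,4] uncovered → point at 4; [6,8] uncovered → point at 8; [10,11] uncovered → point at 11; [14,16] uncovered → point at 16; [18,21] uncovered → point at 21.
Points: 4, 8, 11, 16, 21 (5 total).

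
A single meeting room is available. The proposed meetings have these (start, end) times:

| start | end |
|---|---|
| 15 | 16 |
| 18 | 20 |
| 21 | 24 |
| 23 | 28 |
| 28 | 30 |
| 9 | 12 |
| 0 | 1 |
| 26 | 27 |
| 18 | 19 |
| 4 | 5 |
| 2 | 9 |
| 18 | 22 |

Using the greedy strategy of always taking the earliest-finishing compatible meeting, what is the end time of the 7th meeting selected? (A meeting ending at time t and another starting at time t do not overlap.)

Sorted by end: (0,1)  (4,5)  (2,9)  (9,12)  (15,16)  (18,19)  (18,20)  (18,22)  (21,24)  (26,27)  (23,28)  (28,30)
take (0,1); take (4,5); take (9,12); take (15,16); take (18,19); take (21,24); take (26,27); take (28,30).
Selected: (0,1) (4,5) (9,12) (15,16) (18,19) (21,24) (26,27) (28,30)

27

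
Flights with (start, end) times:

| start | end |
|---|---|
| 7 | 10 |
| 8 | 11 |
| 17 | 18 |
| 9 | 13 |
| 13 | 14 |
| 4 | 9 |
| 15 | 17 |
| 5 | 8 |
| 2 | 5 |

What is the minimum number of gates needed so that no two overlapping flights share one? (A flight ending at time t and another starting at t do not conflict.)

3

Events (time:±→running): 2:+→1 4:+→2 5:-→1 5:+→2 7:+→3 … peak 3.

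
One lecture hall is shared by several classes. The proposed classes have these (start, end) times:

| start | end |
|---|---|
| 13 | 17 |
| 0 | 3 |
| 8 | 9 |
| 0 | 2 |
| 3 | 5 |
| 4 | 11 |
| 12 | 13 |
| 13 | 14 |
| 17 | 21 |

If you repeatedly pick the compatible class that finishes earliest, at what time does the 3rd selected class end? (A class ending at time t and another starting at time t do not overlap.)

By end time: (0,2), (0,3), (3,5), (8,9), (4,11), (12,13), (13,14), (13,17), (17,21).
Pick (0,2); next start ≥ 2 → (3,5); next start ≥ 5 → (8,9); next start ≥ 9 → (12,13); next start ≥ 13 → (13,14); next start ≥ 14 → (17,21).
Selected: (0,2) (3,5) (8,9) (12,13) (13,14) (17,21)

9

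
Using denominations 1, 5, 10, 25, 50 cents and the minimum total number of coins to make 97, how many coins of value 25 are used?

1

Greedy: take as many of the largest coin as possible, then repeat with the remainder.
97 − 1×50→47 − 1×25→22 − 2×10→2 − 2×1→0
Count of 25: 1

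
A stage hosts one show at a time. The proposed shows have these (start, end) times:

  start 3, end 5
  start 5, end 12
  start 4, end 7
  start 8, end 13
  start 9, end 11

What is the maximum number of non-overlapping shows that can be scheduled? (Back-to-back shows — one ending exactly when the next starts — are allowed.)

Order by finish time; keep every interval that doesn't clash with the previous kept one.
Sorted by end: (3,5)  (4,7)  (9,11)  (5,12)  (8,13)
take (3,5); skip (4,7); take (9,11); skip (5,12).
Selected 2 shows.

2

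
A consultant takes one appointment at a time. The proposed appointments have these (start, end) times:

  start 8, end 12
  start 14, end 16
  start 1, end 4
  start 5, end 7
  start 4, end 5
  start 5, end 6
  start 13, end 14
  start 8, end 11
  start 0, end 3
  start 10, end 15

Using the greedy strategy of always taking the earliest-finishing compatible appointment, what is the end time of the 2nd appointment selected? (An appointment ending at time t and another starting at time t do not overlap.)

5

Order by finish time; keep every interval that doesn't clash with the previous kept one.
By end time: (0,3), (1,4), (4,5), (5,6), (5,7), (8,11), (8,12), (13,14), (10,15), (14,16).
Pick (0,3); next start ≥ 3 → (4,5); next start ≥ 5 → (5,6); next start ≥ 6 → (8,11); next start ≥ 11 → (13,14); next start ≥ 14 → (14,16).
Selected: (0,3) (4,5) (5,6) (8,11) (13,14) (14,16)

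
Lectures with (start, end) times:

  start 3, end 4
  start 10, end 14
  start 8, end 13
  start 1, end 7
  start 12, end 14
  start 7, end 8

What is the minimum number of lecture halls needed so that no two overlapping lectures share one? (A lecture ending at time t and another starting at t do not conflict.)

Count concurrent intervals with a sweep; the peak is the room count.
Events (time:±→running): 1:+→1 3:+→2 4:-→1 7:-→0 7:+→1 8:-→0 8:+→1 10:+→2 12:+→3 … peak 3.

3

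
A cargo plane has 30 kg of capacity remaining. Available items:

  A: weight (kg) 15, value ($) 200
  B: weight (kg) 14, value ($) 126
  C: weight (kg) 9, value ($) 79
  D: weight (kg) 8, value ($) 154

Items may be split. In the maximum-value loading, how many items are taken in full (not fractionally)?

Order: D (154/8=19.25) > A (200/15=13.33) > B (126/14=9.00) > C (79/9=8.78)
Fill: take D (8 @ 154) → take A (15 @ 200) → take 7/14 of B → 63.00; 30/30 used.
2 item(s) taken whole; one partial (take 7/14 of B).

2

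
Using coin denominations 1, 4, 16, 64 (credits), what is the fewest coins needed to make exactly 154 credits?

7

154 = 2×64 + 1×16 + 2×4 + 2×1
Total coins = 2 + 1 + 2 + 2 = 7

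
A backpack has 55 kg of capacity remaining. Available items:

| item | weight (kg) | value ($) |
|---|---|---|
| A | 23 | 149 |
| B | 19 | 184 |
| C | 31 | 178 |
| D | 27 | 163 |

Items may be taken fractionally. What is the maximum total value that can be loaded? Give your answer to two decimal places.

411.48

Ratios (sorted): B 9.68, A 6.48, D 6.04, C 5.74
take B (19 @ 184); take A (23 @ 149); take 13/27 of D → 78.48. Capacity used 55/55.
Total value = 411.48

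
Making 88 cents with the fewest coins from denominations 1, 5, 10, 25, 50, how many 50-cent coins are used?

1

88 = 1×50 + 1×25 + 1×10 + 3×1
Count of 50: 1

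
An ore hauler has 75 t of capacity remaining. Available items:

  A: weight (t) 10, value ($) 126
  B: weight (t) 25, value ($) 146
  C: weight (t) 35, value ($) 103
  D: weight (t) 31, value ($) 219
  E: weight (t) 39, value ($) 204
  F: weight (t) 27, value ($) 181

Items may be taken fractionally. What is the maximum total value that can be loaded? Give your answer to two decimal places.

566.88

Greedy by value/weight ratio, highest first.
Order: A (126/10=12.60) > D (219/31=7.06) > F (181/27=6.70) > B (146/25=5.84) > E (204/39=5.23) > C (103/35=2.94)
Fill: take A (10 @ 126) → take D (31 @ 219) → take F (27 @ 181) → take 7/25 of B → 40.88; 75/75 used.
Total value = 566.88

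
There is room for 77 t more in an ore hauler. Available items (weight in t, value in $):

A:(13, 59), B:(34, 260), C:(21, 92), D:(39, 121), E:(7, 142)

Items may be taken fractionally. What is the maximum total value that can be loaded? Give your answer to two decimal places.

Order: E (142/7=20.29) > B (260/34=7.65) > A (59/13=4.54) > C (92/21=4.38) > D (121/39=3.10)
Fill: take E (7 @ 142) → take B (34 @ 260) → take A (13 @ 59) → take C (21 @ 92) → take 2/39 of D → 6.21; 77/77 used.
Total value = 559.21

559.21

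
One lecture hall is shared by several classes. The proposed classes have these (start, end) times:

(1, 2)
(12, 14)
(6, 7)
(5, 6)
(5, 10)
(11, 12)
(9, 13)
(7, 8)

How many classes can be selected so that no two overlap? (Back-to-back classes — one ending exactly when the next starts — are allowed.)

6

Sorted by end: (1,2)  (5,6)  (6,7)  (7,8)  (5,10)  (11,12)  (9,13)  (12,14)
take (1,2); take (5,6); take (6,7); take (7,8); take (11,12); take (12,14).
Selected 6 classes.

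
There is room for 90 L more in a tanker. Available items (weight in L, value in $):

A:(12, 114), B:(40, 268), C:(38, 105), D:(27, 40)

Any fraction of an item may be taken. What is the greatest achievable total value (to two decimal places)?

487.00

Greedy by value/weight ratio, highest first.
Order: A (114/12=9.50) > B (268/40=6.70) > C (105/38=2.76) > D (40/27=1.48)
Fill: take A (12 @ 114) → take B (40 @ 268) → take C (38 @ 105); 90/90 used.
Total value = 487.00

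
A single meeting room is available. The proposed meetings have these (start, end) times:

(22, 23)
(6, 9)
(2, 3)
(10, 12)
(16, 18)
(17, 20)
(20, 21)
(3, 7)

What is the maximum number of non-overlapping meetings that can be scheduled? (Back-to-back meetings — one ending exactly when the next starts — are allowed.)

Order by finish time; keep every interval that doesn't clash with the previous kept one.
By end time: (2,3), (3,7), (6,9), (10,12), (16,18), (17,20), (20,21), (22,23).
Pick (2,3); next start ≥ 3 → (3,7); next start ≥ 7 → (10,12); next start ≥ 12 → (16,18); next start ≥ 18 → (20,21); next start ≥ 21 → (22,23).
Selected 6 meetings.

6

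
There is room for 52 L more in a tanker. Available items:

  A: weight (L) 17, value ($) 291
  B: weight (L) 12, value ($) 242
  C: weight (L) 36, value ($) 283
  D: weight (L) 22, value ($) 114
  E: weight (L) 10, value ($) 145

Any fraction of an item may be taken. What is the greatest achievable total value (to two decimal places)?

780.19

Sort by value per unit weight and fill in that order.
Ratios (sorted): B 20.17, A 17.12, E 14.50, C 7.86, D 5.18
take B (12 @ 242); take A (17 @ 291); take E (10 @ 145); take 13/36 of C → 102.19. Capacity used 52/52.
Total value = 780.19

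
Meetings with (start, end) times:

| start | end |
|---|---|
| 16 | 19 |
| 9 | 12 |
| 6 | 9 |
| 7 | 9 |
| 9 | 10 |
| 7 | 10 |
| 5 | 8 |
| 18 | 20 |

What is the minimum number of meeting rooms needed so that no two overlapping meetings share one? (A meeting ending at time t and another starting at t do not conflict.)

starts: [5, 6, 7, 7, 9, 9, 16, 18]
ends:   [8, 9, 9, 10, 10, 12, 19, 20]
s5→1 s6→2 s7→3 s7→4  — peak 4.

4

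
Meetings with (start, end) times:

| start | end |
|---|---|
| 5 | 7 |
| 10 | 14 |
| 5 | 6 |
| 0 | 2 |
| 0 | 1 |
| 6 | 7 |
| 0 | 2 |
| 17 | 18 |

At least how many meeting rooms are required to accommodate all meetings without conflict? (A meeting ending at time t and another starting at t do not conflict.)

3

The answer is the maximum number of intervals overlapping at any instant.
Events (time:±→running): 0:+→1 0:+→2 0:+→3 … peak 3.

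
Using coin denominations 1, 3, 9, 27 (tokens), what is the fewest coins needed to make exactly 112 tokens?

6

Greedy: take as many of the largest coin as possible, then repeat with the remainder.
112 − 4×27→4 − 1×3→1 − 1×1→0
Total coins = 4 + 1 + 1 = 6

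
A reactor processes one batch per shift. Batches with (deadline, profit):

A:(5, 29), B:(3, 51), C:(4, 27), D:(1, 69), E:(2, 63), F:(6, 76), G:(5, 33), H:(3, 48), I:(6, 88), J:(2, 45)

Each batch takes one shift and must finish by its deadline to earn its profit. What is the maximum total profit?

380

Take jobs in profit order; each goes to the latest open slot no later than its deadline.
By profit: I(d6,88), F(d6,76), D(d1,69), E(d2,63), B(d3,51), H(d3,48), J(d2,45), G(d5,33), A(d5,29), C(d4,27)
I→slot 6; F→slot 5; D→slot 1; E→slot 2; B→slot 3; H skipped; J skipped; G→slot 4; A skipped; C skipped.
Profit = 69 + 63 + 51 + 33 + 76 + 88 = 380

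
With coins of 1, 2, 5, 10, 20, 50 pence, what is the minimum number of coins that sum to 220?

5

220 = 4×50 + 1×20
Total coins = 4 + 1 = 5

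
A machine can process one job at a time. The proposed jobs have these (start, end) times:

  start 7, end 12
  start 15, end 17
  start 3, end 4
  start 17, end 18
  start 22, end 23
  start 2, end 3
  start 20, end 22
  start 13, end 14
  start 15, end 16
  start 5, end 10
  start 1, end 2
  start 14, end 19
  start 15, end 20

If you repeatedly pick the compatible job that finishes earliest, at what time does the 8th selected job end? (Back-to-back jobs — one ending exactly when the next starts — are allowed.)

Sort by end time and greedily take each interval whose start is ≥ the last chosen end.
By end time: (1,2), (2,3), (3,4), (5,10), (7,12), (13,14), (15,16), (15,17), (17,18), (14,19), (15,20), (20,22), (22,23).
Pick (1,2); next start ≥ 2 → (2,3); next start ≥ 3 → (3,4); next start ≥ 4 → (5,10); next start ≥ 10 → (13,14); next start ≥ 14 → (15,16); next start ≥ 16 → (17,18); next start ≥ 18 → (20,22); next start ≥ 22 → (22,23).
Selected: (1,2) (2,3) (3,4) (5,10) (13,14) (15,16) (17,18) (20,22) (22,23)

22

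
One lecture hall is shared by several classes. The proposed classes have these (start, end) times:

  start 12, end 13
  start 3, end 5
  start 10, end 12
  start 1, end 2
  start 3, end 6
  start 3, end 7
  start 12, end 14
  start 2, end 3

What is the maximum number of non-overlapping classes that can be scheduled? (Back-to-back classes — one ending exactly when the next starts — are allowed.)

5

By end time: (1,2), (2,3), (3,5), (3,6), (3,7), (10,12), (12,13), (12,14).
Pick (1,2); next start ≥ 2 → (2,3); next start ≥ 3 → (3,5); next start ≥ 5 → (10,12); next start ≥ 12 → (12,13).
Selected 5 classes.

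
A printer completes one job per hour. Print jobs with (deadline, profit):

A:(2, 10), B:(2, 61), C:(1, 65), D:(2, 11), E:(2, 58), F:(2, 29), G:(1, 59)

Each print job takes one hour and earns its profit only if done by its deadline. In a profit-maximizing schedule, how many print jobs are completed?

2

Profit order: C=65 B=61 G=59 E=58 F=29 D=11 A=10
Assign: C→slot 1, B→slot 2, G skipped, E skipped, F skipped, D skipped, A skipped.
Slots: [1:C] [2:B]
2 of 7 scheduled.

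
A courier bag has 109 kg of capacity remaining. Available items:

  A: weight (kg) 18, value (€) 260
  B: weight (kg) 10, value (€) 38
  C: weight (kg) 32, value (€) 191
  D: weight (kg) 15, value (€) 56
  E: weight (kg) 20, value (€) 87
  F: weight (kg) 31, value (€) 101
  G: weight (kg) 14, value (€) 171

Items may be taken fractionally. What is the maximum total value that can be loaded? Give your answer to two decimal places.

803.00

Greedy by value/weight ratio, highest first.
Order: A (260/18=14.44) > G (171/14=12.21) > C (191/32=5.97) > E (87/20=4.35) > B (38/10=3.80) > D (56/15=3.73) > F (101/31=3.26)
Fill: take A (18 @ 260) → take G (14 @ 171) → take C (32 @ 191) → take E (20 @ 87) → take B (10 @ 38) → take D (15 @ 56); 109/109 used.
Total value = 803.00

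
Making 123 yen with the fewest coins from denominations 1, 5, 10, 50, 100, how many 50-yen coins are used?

0

Use the largest denomination that fits, subtract, and repeat.
123 = 1×100 + 2×10 + 3×1
Count of 50: 0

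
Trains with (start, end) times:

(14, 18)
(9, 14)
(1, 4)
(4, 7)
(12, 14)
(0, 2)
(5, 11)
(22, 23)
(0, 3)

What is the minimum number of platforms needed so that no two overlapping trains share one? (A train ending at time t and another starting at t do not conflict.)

3

Events (time:±→running): 0:+→1 0:+→2 1:+→3 … peak 3.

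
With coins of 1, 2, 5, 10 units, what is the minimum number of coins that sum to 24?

4

Use the largest denomination that fits, subtract, and repeat.
24 = 2×10 + 2×2
Total coins = 2 + 2 = 4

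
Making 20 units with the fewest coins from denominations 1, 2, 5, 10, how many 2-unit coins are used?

Greedy: take as many of the largest coin as possible, then repeat with the remainder.
20 = 2×10
Count of 2: 0

0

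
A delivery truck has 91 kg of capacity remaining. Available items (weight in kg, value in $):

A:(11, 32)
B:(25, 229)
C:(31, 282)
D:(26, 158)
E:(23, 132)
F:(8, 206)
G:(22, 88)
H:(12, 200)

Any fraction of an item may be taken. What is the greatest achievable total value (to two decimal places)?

Greedy by value/weight ratio, highest first.
Ratios (sorted): F 25.75, H 16.67, B 9.16, C 9.10, D 6.08, E 5.74, G 4.00, A 2.91
take F (8 @ 206); take H (12 @ 200); take B (25 @ 229); take C (31 @ 282); take 15/26 of D → 91.15. Capacity used 91/91.
Total value = 1008.15

1008.15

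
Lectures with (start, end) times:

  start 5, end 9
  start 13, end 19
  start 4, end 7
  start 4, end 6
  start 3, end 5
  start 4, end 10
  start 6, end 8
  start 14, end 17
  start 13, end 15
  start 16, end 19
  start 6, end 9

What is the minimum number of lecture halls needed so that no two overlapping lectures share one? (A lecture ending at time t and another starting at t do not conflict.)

5

Events (time:±→running): 3:+→1 4:+→2 4:+→3 4:+→4 5:-→3 5:+→4 6:-→3 6:+→4 6:+→5 … peak 5.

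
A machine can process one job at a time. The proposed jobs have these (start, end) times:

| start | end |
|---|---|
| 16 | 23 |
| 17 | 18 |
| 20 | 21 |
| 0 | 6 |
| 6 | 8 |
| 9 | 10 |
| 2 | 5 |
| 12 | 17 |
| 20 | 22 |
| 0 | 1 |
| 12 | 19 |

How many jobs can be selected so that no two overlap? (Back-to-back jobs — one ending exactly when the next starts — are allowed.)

7

Order by finish time; keep every interval that doesn't clash with the previous kept one.
Sorted by end: (0,1)  (2,5)  (0,6)  (6,8)  (9,10)  (12,17)  (17,18)  (12,19)  (20,21)  (20,22)  (16,23)
take (0,1); take (2,5); skip (0,6); take (6,8); take (9,10); take (12,17); take (17,18); take (20,21); skip (20,22); skip (16,23).
Selected 7 jobs.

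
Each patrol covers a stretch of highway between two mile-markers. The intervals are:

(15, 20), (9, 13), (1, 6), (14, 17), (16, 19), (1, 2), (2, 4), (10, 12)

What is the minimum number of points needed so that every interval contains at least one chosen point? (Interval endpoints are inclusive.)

Sort by right endpoint; whenever an interval is uncovered, place a point at its right end.
By right end: [1,2]  [2,4]  [1,6]  [10,12]  [9,13]  [14,17]  [16,19]  [15,20]
[1,2] uncovered → point at 2; [10,12] uncovered → point at 12; [14,17] uncovered → point at 17.
Points: 2, 12, 17 (3 total).

3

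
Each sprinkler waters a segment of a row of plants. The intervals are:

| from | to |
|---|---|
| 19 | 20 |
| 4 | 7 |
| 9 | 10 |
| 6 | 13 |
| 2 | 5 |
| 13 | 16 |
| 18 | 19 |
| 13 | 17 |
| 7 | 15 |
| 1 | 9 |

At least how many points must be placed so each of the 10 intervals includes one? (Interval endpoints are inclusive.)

Process intervals by earliest right end; each time one isn't hit yet, stab at its right endpoint.
Sorted: [2,5] [4,7] [1,9] [9,10] [6,13] [7,15] [13,16] [13,17] [18,19] [19,20]
{[2,5],[4,7],[1,9]} hit by 5; {[9,10],[6,13],[7,15]} hit by 10; {[13,16],[13,17]} hit by 16; {[18,19],[19,20]} hit by 19.
Points: 5, 10, 16, 19 (4 total).

4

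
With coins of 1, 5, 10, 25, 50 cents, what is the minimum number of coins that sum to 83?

Greedy: take as many of the largest coin as possible, then repeat with the remainder.
83 − 1×50→33 − 1×25→8 − 1×5→3 − 3×1→0
Total coins = 1 + 1 + 1 + 3 = 6

6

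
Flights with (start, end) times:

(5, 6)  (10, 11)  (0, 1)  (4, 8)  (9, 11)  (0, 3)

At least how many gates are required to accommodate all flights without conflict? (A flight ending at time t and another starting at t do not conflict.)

2

starts: [0, 0, 4, 5, 9, 10]
ends:   [1, 3, 6, 8, 11, 11]
s0→1 s0→2  — peak 2.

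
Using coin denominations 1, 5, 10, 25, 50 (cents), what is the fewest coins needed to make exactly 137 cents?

6

137 − 2×50→37 − 1×25→12 − 1×10→2 − 2×1→0
Total coins = 2 + 1 + 1 + 2 = 6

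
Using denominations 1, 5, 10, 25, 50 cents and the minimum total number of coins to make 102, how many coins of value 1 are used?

2

Greedy: take as many of the largest coin as possible, then repeat with the remainder.
102 = 2×50 + 2×1
Count of 1: 2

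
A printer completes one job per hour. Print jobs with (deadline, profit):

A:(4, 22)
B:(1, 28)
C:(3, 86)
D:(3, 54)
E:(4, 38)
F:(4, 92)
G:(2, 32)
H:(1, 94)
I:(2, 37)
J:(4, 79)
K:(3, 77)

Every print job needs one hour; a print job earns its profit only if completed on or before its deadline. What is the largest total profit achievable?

Sort by profit descending; place each in the latest free slot ≤ its deadline.
Profit order: H=94 F=92 C=86 J=79 K=77 D=54 E=38 I=37 G=32 B=28 A=22
Assign: H→slot 1, F→slot 4, C→slot 3, J→slot 2, K skipped, D skipped, E skipped, I skipped, G skipped, B skipped, A skipped.
Slots: [1:H] [2:J] [3:C] [4:F]
Profit = 94 + 79 + 86 + 92 = 351

351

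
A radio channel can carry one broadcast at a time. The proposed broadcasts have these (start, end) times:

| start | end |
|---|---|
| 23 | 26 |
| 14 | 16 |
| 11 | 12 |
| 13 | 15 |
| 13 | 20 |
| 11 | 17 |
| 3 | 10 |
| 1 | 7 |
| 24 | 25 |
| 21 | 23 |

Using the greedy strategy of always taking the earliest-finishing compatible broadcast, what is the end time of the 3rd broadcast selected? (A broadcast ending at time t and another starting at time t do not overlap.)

15

Sorted by end: (1,7)  (3,10)  (11,12)  (13,15)  (14,16)  (11,17)  (13,20)  (21,23)  (24,25)  (23,26)
take (1,7); skip (3,10); take (11,12); take (13,15); take (21,23); take (24,25); skip (23,26).
Selected: (1,7) (11,12) (13,15) (21,23) (24,25)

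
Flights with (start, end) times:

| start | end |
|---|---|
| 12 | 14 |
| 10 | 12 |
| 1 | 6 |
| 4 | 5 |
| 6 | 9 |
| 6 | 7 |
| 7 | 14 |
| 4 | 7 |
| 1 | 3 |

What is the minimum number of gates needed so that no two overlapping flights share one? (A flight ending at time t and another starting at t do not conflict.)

Count concurrent intervals with a sweep; the peak is the room count.
starts: [1, 1, 4, 4, 6, 6, 7, 10, 12]
ends:   [3, 5, 6, 7, 7, 9, 12, 14, 14]
s1→1 s1→2 e3→1 s4→2 s4→3  — peak 3.

3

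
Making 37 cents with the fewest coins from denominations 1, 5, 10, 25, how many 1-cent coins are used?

2

37 = 1×25 + 1×10 + 2×1
Count of 1: 2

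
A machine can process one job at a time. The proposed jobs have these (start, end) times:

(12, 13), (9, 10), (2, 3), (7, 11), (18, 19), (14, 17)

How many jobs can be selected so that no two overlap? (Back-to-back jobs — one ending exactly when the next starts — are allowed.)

5

By end time: (2,3), (9,10), (7,11), (12,13), (14,17), (18,19).
Pick (2,3); next start ≥ 3 → (9,10); next start ≥ 10 → (12,13); next start ≥ 13 → (14,17); next start ≥ 17 → (18,19).
Selected 5 jobs.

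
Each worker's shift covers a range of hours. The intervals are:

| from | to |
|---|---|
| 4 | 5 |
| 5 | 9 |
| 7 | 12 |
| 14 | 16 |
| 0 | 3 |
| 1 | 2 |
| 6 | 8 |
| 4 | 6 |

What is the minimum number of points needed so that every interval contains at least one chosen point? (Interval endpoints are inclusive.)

Sort by right endpoint; whenever an interval is uncovered, place a point at its right end.
By right end: [1,2]  [0,3]  [4,5]  [4,6]  [6,8]  [5,9]  [7,12]  [14,16]
[1,2] uncovered → point at 2; [4,5] uncovered → point at 5; [6,8] uncovered → point at 8; [14,16] uncovered → point at 16.
Points: 2, 5, 8, 16 (4 total).

4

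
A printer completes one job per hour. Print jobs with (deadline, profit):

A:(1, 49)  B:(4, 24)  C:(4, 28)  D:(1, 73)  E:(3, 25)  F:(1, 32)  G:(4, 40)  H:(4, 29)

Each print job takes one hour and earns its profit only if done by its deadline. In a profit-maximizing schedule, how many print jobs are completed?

4

Profit order: D=73 A=49 G=40 F=32 H=29 C=28 E=25 B=24
Assign: D→slot 1, A skipped, G→slot 4, F skipped, H→slot 3, C→slot 2, E skipped, B skipped.
Slots: [1:D] [2:C] [3:H] [4:G]
4 of 8 scheduled.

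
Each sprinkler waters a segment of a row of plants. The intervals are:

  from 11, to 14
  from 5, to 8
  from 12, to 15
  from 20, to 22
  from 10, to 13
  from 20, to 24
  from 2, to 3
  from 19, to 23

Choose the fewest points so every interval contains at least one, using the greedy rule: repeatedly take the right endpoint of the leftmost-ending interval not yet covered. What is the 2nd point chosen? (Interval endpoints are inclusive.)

Sort by right endpoint; whenever an interval is uncovered, place a point at its right end.
Sorted: [2,3] [5,8] [10,13] [11,14] [12,15] [20,22] [19,23] [20,24]
{[2,3]} hit by 3; {[5,8]} hit by 8; {[10,13],[11,14],[12,15]} hit by 13; {[20,22],[19,23],[20,24]} hit by 22.
Points: 3, 8, 13, 22 (4 total).

8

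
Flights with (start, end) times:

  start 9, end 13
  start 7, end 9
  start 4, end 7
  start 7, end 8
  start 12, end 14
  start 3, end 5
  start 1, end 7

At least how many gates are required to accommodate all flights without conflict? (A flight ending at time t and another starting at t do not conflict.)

3

The answer is the maximum number of intervals overlapping at any instant.
starts: [1, 3, 4, 7, 7, 9, 12]
ends:   [5, 7, 7, 8, 9, 13, 14]
s1→1 s3→2 s4→3  — peak 3.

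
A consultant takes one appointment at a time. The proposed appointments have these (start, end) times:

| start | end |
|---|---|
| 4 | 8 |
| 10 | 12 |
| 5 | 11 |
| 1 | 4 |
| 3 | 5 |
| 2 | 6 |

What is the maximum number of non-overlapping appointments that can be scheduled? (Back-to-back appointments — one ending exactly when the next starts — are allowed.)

Sorted by end: (1,4)  (3,5)  (2,6)  (4,8)  (5,11)  (10,12)
take (1,4); skip (3,5); take (4,8); take (10,12).
Selected 3 appointments.

3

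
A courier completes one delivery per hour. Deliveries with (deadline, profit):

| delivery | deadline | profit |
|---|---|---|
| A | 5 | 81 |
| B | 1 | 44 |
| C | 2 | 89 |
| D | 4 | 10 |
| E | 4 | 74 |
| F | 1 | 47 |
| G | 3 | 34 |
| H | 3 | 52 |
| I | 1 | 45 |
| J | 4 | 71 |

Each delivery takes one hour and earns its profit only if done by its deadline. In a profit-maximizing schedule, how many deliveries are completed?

Sort by profit descending; place each in the latest free slot ≤ its deadline.
By profit: C(d2,89), A(d5,81), E(d4,74), J(d4,71), H(d3,52), F(d1,47), I(d1,45), B(d1,44), G(d3,34), D(d4,10)
C→slot 2; A→slot 5; E→slot 4; J→slot 3; H→slot 1; F skipped; I skipped; B skipped; G skipped; D skipped.
5 of 10 scheduled.

5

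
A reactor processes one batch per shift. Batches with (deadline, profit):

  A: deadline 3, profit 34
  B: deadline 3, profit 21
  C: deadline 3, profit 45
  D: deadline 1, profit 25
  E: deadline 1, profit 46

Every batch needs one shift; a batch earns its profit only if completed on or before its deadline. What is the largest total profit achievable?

125

Take jobs in profit order; each goes to the latest open slot no later than its deadline.
Profit order: E=46 C=45 A=34 D=25 B=21
Assign: E→slot 1, C→slot 3, A→slot 2, D skipped, B skipped.
Slots: [1:E] [2:A] [3:C]
Profit = 46 + 34 + 45 = 125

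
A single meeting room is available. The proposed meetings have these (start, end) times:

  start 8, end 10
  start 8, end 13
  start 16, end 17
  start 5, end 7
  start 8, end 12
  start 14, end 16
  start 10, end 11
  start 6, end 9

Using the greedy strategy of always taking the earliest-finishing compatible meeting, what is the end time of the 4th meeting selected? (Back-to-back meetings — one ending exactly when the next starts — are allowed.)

16

By end time: (5,7), (6,9), (8,10), (10,11), (8,12), (8,13), (14,16), (16,17).
Pick (5,7); next start ≥ 7 → (8,10); next start ≥ 10 → (10,11); next start ≥ 11 → (14,16); next start ≥ 16 → (16,17).
Selected: (5,7) (8,10) (10,11) (14,16) (16,17)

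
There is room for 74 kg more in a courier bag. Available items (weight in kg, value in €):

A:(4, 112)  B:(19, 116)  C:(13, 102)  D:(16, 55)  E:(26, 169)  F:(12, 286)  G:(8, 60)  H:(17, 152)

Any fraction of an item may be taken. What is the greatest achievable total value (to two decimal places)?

Order: A (112/4=28.00) > F (286/12=23.83) > H (152/17=8.94) > C (102/13=7.85) > G (60/8=7.50) > E (169/26=6.50) > B (116/19=6.11) > D (55/16=3.44)
Fill: take A (4 @ 112) → take F (12 @ 286) → take H (17 @ 152) → take C (13 @ 102) → take G (8 @ 60) → take 20/26 of E → 130.00; 74/74 used.
Total value = 842.00

842.00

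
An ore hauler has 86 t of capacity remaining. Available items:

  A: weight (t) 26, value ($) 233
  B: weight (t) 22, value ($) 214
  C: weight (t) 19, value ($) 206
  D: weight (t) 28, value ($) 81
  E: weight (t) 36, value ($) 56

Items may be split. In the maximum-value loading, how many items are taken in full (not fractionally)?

Order: C (206/19=10.84) > B (214/22=9.73) > A (233/26=8.96) > D (81/28=2.89) > E (56/36=1.56)
Fill: take C (19 @ 206) → take B (22 @ 214) → take A (26 @ 233) → take 19/28 of D → 54.96; 86/86 used.
3 item(s) taken whole; one partial (take 19/28 of D).

3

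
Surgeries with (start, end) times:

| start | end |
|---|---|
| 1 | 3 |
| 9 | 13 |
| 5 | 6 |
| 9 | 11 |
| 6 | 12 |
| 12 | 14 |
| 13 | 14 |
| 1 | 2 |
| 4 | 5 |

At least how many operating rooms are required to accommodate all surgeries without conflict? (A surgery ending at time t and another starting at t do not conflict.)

3

starts: [1, 1, 4, 5, 6, 9, 9, 12, 13]
ends:   [2, 3, 5, 6, 11, 12, 13, 14, 14]
s1→1 s1→2 e2→1 e3→0 s4→1 e5→0 s5→1 e6→0 s6→1 s9→2 s9→3  — peak 3.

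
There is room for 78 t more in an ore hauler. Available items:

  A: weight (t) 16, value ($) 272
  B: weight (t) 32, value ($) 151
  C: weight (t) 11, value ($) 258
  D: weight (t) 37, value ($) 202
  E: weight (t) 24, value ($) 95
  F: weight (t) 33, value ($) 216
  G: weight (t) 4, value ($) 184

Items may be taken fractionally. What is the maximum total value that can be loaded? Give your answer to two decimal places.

1006.43

Order: G (184/4=46.00) > C (258/11=23.45) > A (272/16=17.00) > F (216/33=6.55) > D (202/37=5.46) > B (151/32=4.72) > E (95/24=3.96)
Fill: take G (4 @ 184) → take C (11 @ 258) → take A (16 @ 272) → take F (33 @ 216) → take 14/37 of D → 76.43; 78/78 used.
Total value = 1006.43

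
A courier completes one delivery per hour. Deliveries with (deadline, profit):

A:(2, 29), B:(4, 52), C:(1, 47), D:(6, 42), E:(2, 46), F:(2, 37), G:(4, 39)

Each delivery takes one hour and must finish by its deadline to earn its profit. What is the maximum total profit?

By profit: B(d4,52), C(d1,47), E(d2,46), D(d6,42), G(d4,39), F(d2,37), A(d2,29)
B→slot 4; C→slot 1; E→slot 2; D→slot 6; G→slot 3; F skipped; A skipped.
Profit = 47 + 46 + 39 + 52 + 42 = 226

226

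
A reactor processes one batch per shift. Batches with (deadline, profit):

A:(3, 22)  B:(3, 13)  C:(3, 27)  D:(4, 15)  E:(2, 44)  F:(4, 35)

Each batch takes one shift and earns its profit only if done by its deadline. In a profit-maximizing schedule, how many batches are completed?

4

Sort by profit descending; place each in the latest free slot ≤ its deadline.
By profit: E(d2,44), F(d4,35), C(d3,27), A(d3,22), D(d4,15), B(d3,13)
E→slot 2; F→slot 4; C→slot 3; A→slot 1; D skipped; B skipped.
4 of 6 scheduled.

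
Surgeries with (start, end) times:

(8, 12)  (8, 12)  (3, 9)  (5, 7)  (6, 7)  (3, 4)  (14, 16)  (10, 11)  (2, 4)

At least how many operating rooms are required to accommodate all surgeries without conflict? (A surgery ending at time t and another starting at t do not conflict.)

3

Count concurrent intervals with a sweep; the peak is the room count.
starts: [2, 3, 3, 5, 6, 8, 8, 10, 14]
ends:   [4, 4, 7, 7, 9, 11, 12, 12, 16]
s2→1 s3→2 s3→3  — peak 3.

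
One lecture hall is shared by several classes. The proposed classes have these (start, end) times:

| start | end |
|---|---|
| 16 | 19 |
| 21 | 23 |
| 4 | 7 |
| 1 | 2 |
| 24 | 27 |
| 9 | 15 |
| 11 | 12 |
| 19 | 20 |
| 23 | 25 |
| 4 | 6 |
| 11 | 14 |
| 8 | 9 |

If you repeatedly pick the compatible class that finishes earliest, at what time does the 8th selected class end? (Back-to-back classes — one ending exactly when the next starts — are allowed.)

25

Greedy by earliest finish: after sorting by end time, pick each interval compatible with the last pick.
By end time: (1,2), (4,6), (4,7), (8,9), (11,12), (11,14), (9,15), (16,19), (19,20), (21,23), (23,25), (24,27).
Pick (1,2); next start ≥ 2 → (4,6); next start ≥ 6 → (8,9); next start ≥ 9 → (11,12); next start ≥ 12 → (16,19); next start ≥ 19 → (19,20); next start ≥ 20 → (21,23); next start ≥ 23 → (23,25).
Selected: (1,2) (4,6) (8,9) (11,12) (16,19) (19,20) (21,23) (23,25)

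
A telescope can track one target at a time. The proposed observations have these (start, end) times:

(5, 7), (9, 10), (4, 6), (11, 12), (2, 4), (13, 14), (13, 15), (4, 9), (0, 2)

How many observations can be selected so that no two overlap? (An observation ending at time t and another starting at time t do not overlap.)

6

Order by finish time; keep every interval that doesn't clash with the previous kept one.
Sorted by end: (0,2)  (2,4)  (4,6)  (5,7)  (4,9)  (9,10)  (11,12)  (13,14)  (13,15)
take (0,2); take (2,4); take (4,6); take (9,10); take (11,12); take (13,14).
Selected 6 observations.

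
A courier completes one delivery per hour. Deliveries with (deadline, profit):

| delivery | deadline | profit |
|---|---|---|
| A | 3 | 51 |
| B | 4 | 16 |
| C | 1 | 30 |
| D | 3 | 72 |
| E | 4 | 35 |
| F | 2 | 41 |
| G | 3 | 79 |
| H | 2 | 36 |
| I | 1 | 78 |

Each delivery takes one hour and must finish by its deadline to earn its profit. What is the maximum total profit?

Sort by profit descending; place each in the latest free slot ≤ its deadline.
By profit: G(d3,79), I(d1,78), D(d3,72), A(d3,51), F(d2,41), H(d2,36), E(d4,35), C(d1,30), B(d4,16)
G→slot 3; I→slot 1; D→slot 2; A skipped; F skipped; H skipped; E→slot 4; C skipped; B skipped.
Profit = 78 + 72 + 79 + 35 = 264

264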